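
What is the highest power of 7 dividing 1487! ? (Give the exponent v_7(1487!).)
v_7(1487!) = 246

Legendre's formula: v_p(n!) = Σ_{k ≥ 1} ⌊n / p^k⌋. For p = 7, n = 1487, the terms are:
  ⌊1487/7^1⌋ = ⌊1487/7⌋ = 212
  ⌊1487/7^2⌋ = ⌊1487/49⌋ = 30
  ⌊1487/7^3⌋ = ⌊1487/343⌋ = 4
(the next term ⌊1487/7^4⌋ = 0, terminating the sum). Summing: v_7(1487!) = 212 + 30 + 4 = 246.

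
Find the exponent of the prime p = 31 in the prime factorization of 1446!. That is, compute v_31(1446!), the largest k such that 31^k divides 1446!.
v_31(1446!) = 47

Legendre's formula: v_p(n!) = Σ_{k ≥ 1} ⌊n / p^k⌋. For p = 31, n = 1446, the terms are:
  ⌊1446/31^1⌋ = ⌊1446/31⌋ = 46
  ⌊1446/31^2⌋ = ⌊1446/961⌋ = 1
(the next term ⌊1446/31^3⌋ = 0, terminating the sum). Summing: v_31(1446!) = 46 + 1 = 47.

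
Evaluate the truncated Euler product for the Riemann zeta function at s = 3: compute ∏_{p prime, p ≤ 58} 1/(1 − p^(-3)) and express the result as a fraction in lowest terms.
∏ = 16238292364256237331040396846411171054751/13509219810297755163480275884866445246464

The primes p ≤ 58 are [2, 3, 5, 7, 11, 13, 17, 19, 23, 29, 31, 37, 41, 43, 47, 53]. For each prime, (1 − 1/p^3)^(-1) = p^3 / (p^3 − 1). The product is (1 − 1/2^3)^(-1), (1 − 1/3^3)^(-1), (1 − 1/5^3)^(-1), (1 − 1/7^3)^(-1), (1 − 1/11^3)^(-1), (1 − 1/13^3)^(-1), (1 − 1/17^3)^(-1), (1 − 1/19^3)^(-1), (1 − 1/23^3)^(-1), (1 − 1/29^3)^(-1), (1 − 1/31^3)^(-1), (1 − 1/37^3)^(-1), (1 − 1/41^3)^(-1), (1 − 1/43^3)^(-1), (1 − 1/47^3)^(-1), (1 − 1/53^3)^(-1) = ∏ p^3 / (p^3 − 1) = 16238292364256237331040396846411171054751/13509219810297755163480275884866445246464.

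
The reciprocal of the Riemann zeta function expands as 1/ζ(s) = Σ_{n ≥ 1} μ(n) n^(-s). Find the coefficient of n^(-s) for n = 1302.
μ(1302) = 1

Factor n = 1302 = 2 · 3 · 7 · 31. μ(n) = 0 if any exponent ≥ 2 (not squarefree); otherwise μ(n) = (−1)^{ω(n)} where ω(n) is the number of distinct prime factors. Applying: μ(1302) = 1.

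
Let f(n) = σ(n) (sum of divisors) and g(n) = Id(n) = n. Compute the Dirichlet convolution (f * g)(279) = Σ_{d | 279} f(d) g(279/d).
(σ * Id)(279) = 2142

Divisors of 279: [1, 3, 9, 31, 93, 279]. For each d | 279:
  d = 1: σ(1) · Id(279/1) = 1 · 279 = 279
  d = 3: σ(3) · Id(279/3) = 4 · 93 = 372
  d = 9: σ(9) · Id(279/9) = 13 · 31 = 403
  d = 31: σ(31) · Id(279/31) = 32 · 9 = 288
  d = 93: σ(93) · Id(279/93) = 128 · 3 = 384
  d = 279: σ(279) · Id(279/279) = 416 · 1 = 416
Summing: (σ * Id)(279) = 279 + 372 + 403 + 288 + 384 + 416 = 2142.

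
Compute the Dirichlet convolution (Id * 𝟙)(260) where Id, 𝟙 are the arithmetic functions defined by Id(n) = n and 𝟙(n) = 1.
(Id * 𝟙)(260) = 588

Divisors of 260: [1, 2, 4, 5, 10, 13, 20, 26, 52, 65, 130, 260]. For each d | 260:
  d = 1: Id(1) · 𝟙(260/1) = 1 · 1 = 1
  d = 2: Id(2) · 𝟙(260/2) = 2 · 1 = 2
  d = 4: Id(4) · 𝟙(260/4) = 4 · 1 = 4
  d = 5: Id(5) · 𝟙(260/5) = 5 · 1 = 5
  d = 10: Id(10) · 𝟙(260/10) = 10 · 1 = 10
  d = 13: Id(13) · 𝟙(260/13) = 13 · 1 = 13
  d = 20: Id(20) · 𝟙(260/20) = 20 · 1 = 20
  d = 26: Id(26) · 𝟙(260/26) = 26 · 1 = 26
  d = 52: Id(52) · 𝟙(260/52) = 52 · 1 = 52
  d = 65: Id(65) · 𝟙(260/65) = 65 · 1 = 65
  d = 130: Id(130) · 𝟙(260/130) = 130 · 1 = 130
  d = 260: Id(260) · 𝟙(260/260) = 260 · 1 = 260
Summing: (Id * 𝟙)(260) = 1 + 2 + 4 + 5 + 10 + 13 + 20 + 26 + 52 + 65 + 130 + 260 = 588.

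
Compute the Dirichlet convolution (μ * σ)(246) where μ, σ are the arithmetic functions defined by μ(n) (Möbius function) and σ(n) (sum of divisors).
(μ * σ)(246) = 246

Divisors of 246: [1, 2, 3, 6, 41, 82, 123, 246]. For each d | 246:
  d = 1: μ(1) · σ(246/1) = 1 · 504 = 504
  d = 2: μ(2) · σ(246/2) = -1 · 168 = -168
  d = 3: μ(3) · σ(246/3) = -1 · 126 = -126
  d = 6: μ(6) · σ(246/6) = 1 · 42 = 42
  d = 41: μ(41) · σ(246/41) = -1 · 12 = -12
  d = 82: μ(82) · σ(246/82) = 1 · 4 = 4
  d = 123: μ(123) · σ(246/123) = 1 · 3 = 3
  d = 246: μ(246) · σ(246/246) = -1 · 1 = -1
Summing: (μ * σ)(246) = 504 + -168 + -126 + 42 + -12 + 4 + 3 + -1 = 246.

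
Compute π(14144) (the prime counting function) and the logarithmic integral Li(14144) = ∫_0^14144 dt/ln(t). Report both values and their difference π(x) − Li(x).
π(14144) = 1664;  Li(14144) ≈ 1687.33;  π(x) − Li(x) ≈ -23.33.

Direct count of primes ≤ 14144 gives π(14144) = 1664. Numerical evaluation of the logarithmic integral gives Li(14144) ≈ 1687.33. The difference π(x) − Li(x) ≈ -23.33 is typically negative for small/moderate x (Li(x) overestimates), though Littlewood's theorem shows this sign changes infinitely often.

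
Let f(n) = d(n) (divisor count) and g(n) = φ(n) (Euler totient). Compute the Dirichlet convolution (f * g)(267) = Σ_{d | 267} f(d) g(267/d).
(d * φ)(267) = 360

Divisors of 267: [1, 3, 89, 267]. For each d | 267:
  d = 1: d(1) · φ(267/1) = 1 · 176 = 176
  d = 3: d(3) · φ(267/3) = 2 · 88 = 176
  d = 89: d(89) · φ(267/89) = 2 · 2 = 4
  d = 267: d(267) · φ(267/267) = 4 · 1 = 4
Summing: (d * φ)(267) = 176 + 176 + 4 + 4 = 360.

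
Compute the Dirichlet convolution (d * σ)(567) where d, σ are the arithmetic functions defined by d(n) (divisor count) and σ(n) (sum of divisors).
(d * σ)(567) = 2610

Divisors of 567: [1, 3, 7, 9, 21, 27, 63, 81, 189, 567]. For each d | 567:
  d = 1: d(1) · σ(567/1) = 1 · 968 = 968
  d = 3: d(3) · σ(567/3) = 2 · 320 = 640
  d = 7: d(7) · σ(567/7) = 2 · 121 = 242
  d = 9: d(9) · σ(567/9) = 3 · 104 = 312
  d = 21: d(21) · σ(567/21) = 4 · 40 = 160
  d = 27: d(27) · σ(567/27) = 4 · 32 = 128
  d = 63: d(63) · σ(567/63) = 6 · 13 = 78
  d = 81: d(81) · σ(567/81) = 5 · 8 = 40
  d = 189: d(189) · σ(567/189) = 8 · 4 = 32
  d = 567: d(567) · σ(567/567) = 10 · 1 = 10
Summing: (d * σ)(567) = 968 + 640 + 242 + 312 + 160 + 128 + 78 + 40 + 32 + 10 = 2610.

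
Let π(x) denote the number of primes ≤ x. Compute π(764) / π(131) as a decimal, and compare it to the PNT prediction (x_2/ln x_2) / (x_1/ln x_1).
π(764)/π(131) = 135/32 ≈ 4.2188;  PNT prediction ≈ 4.2829.

π(131) = 32 and π(764) = 135, so π(764)/π(131) ≈ 4.2188. The PNT-predicted ratio is (764/ln(764)) / (131/ln(131)) ≈ 4.2829. The two agree to within a few percent, as expected.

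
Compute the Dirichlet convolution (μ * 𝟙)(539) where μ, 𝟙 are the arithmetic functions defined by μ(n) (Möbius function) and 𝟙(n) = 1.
(μ * 𝟙)(539) = 0

Divisors of 539: [1, 7, 11, 49, 77, 539]. For each d | 539:
  d = 1: μ(1) · 𝟙(539/1) = 1 · 1 = 1
  d = 7: μ(7) · 𝟙(539/7) = -1 · 1 = -1
  d = 11: μ(11) · 𝟙(539/11) = -1 · 1 = -1
  d = 49: μ(49) · 𝟙(539/49) = 0 · 1 = 0
  d = 77: μ(77) · 𝟙(539/77) = 1 · 1 = 1
  d = 539: μ(539) · 𝟙(539/539) = 0 · 1 = 0
Summing: (μ * 𝟙)(539) = 1 + -1 + -1 + 0 + 1 + 0 = 0.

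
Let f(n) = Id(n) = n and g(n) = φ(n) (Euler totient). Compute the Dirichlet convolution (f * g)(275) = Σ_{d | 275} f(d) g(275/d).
(Id * φ)(275) = 1365

Divisors of 275: [1, 5, 11, 25, 55, 275]. For each d | 275:
  d = 1: Id(1) · φ(275/1) = 1 · 200 = 200
  d = 5: Id(5) · φ(275/5) = 5 · 40 = 200
  d = 11: Id(11) · φ(275/11) = 11 · 20 = 220
  d = 25: Id(25) · φ(275/25) = 25 · 10 = 250
  d = 55: Id(55) · φ(275/55) = 55 · 4 = 220
  d = 275: Id(275) · φ(275/275) = 275 · 1 = 275
Summing: (Id * φ)(275) = 200 + 200 + 220 + 250 + 220 + 275 = 1365.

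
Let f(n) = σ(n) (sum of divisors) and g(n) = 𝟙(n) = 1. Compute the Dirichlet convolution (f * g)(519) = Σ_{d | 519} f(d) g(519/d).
(σ * 𝟙)(519) = 875

Divisors of 519: [1, 3, 173, 519]. For each d | 519:
  d = 1: σ(1) · 𝟙(519/1) = 1 · 1 = 1
  d = 3: σ(3) · 𝟙(519/3) = 4 · 1 = 4
  d = 173: σ(173) · 𝟙(519/173) = 174 · 1 = 174
  d = 519: σ(519) · 𝟙(519/519) = 696 · 1 = 696
Summing: (σ * 𝟙)(519) = 1 + 4 + 174 + 696 = 875.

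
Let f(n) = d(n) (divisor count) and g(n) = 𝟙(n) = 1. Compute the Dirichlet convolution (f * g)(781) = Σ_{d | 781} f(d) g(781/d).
(d * 𝟙)(781) = 9

Divisors of 781: [1, 11, 71, 781]. For each d | 781:
  d = 1: d(1) · 𝟙(781/1) = 1 · 1 = 1
  d = 11: d(11) · 𝟙(781/11) = 2 · 1 = 2
  d = 71: d(71) · 𝟙(781/71) = 2 · 1 = 2
  d = 781: d(781) · 𝟙(781/781) = 4 · 1 = 4
Summing: (d * 𝟙)(781) = 1 + 2 + 2 + 4 = 9.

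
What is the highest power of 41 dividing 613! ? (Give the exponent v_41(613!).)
v_41(613!) = 14

Legendre's formula: v_p(n!) = Σ_{k ≥ 1} ⌊n / p^k⌋. For p = 41, n = 613, the terms are:
  ⌊613/41^1⌋ = ⌊613/41⌋ = 14
(the next term ⌊613/41^2⌋ = 0, terminating the sum). Summing: v_41(613!) = 14 = 14.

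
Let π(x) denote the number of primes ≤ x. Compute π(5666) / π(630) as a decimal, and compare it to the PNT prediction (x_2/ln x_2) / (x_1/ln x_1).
π(5666)/π(630) = 746/114 ≈ 6.5439;  PNT prediction ≈ 6.7078.

π(630) = 114 and π(5666) = 746, so π(5666)/π(630) ≈ 6.5439. The PNT-predicted ratio is (5666/ln(5666)) / (630/ln(630)) ≈ 6.7078. The two agree to within a few percent, as expected.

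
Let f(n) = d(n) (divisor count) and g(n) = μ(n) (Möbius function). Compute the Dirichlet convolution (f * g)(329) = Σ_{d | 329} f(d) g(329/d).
(d * μ)(329) = 1

Divisors of 329: [1, 7, 47, 329]. For each d | 329:
  d = 1: d(1) · μ(329/1) = 1 · 1 = 1
  d = 7: d(7) · μ(329/7) = 2 · -1 = -2
  d = 47: d(47) · μ(329/47) = 2 · -1 = -2
  d = 329: d(329) · μ(329/329) = 4 · 1 = 4
Summing: (d * μ)(329) = 1 + -2 + -2 + 4 = 1.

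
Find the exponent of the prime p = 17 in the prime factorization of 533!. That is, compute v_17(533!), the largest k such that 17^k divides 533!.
v_17(533!) = 32

Legendre's formula: v_p(n!) = Σ_{k ≥ 1} ⌊n / p^k⌋. For p = 17, n = 533, the terms are:
  ⌊533/17^1⌋ = ⌊533/17⌋ = 31
  ⌊533/17^2⌋ = ⌊533/289⌋ = 1
(the next term ⌊533/17^3⌋ = 0, terminating the sum). Summing: v_17(533!) = 31 + 1 = 32.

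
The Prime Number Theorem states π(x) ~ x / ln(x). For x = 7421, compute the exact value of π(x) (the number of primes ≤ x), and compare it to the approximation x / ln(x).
π(7421) = 941;  x/ln(x) ≈ 832.69;  relative error ≈ 11.51%.

Directly count primes up to 7421: π(7421) = 941. The PNT approximation gives 7421/ln(7421) ≈ 7421/8.91207 ≈ 832.69. Relative error (π(x) − x/ln(x)) / π(x) ≈ 11.51%; the approximation is known to undercount slightly (Li(x) is a better estimate).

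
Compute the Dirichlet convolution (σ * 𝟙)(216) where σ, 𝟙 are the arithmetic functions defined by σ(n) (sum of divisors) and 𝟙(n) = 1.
(σ * 𝟙)(216) = 1508

Divisors of 216: [1, 2, 3, 4, 6, 8, 9, 12, 18, 24, 27, 36, 54, 72, 108, 216]. For each d | 216:
  d = 1: σ(1) · 𝟙(216/1) = 1 · 1 = 1
  d = 2: σ(2) · 𝟙(216/2) = 3 · 1 = 3
  d = 3: σ(3) · 𝟙(216/3) = 4 · 1 = 4
  d = 4: σ(4) · 𝟙(216/4) = 7 · 1 = 7
  d = 6: σ(6) · 𝟙(216/6) = 12 · 1 = 12
  d = 8: σ(8) · 𝟙(216/8) = 15 · 1 = 15
  d = 9: σ(9) · 𝟙(216/9) = 13 · 1 = 13
  d = 12: σ(12) · 𝟙(216/12) = 28 · 1 = 28
  d = 18: σ(18) · 𝟙(216/18) = 39 · 1 = 39
  d = 24: σ(24) · 𝟙(216/24) = 60 · 1 = 60
  d = 27: σ(27) · 𝟙(216/27) = 40 · 1 = 40
  d = 36: σ(36) · 𝟙(216/36) = 91 · 1 = 91
  d = 54: σ(54) · 𝟙(216/54) = 120 · 1 = 120
  d = 72: σ(72) · 𝟙(216/72) = 195 · 1 = 195
  d = 108: σ(108) · 𝟙(216/108) = 280 · 1 = 280
  d = 216: σ(216) · 𝟙(216/216) = 600 · 1 = 600
Summing: (σ * 𝟙)(216) = 1 + 3 + 4 + 7 + 12 + 15 + 13 + 28 + 39 + 60 + 40 + 91 + 120 + 195 + 280 + 600 = 1508.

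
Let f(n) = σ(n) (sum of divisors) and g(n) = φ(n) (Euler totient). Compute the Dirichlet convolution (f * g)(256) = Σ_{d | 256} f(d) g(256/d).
(σ * φ)(256) = 2304

Divisors of 256: [1, 2, 4, 8, 16, 32, 64, 128, 256]. For each d | 256:
  d = 1: σ(1) · φ(256/1) = 1 · 128 = 128
  d = 2: σ(2) · φ(256/2) = 3 · 64 = 192
  d = 4: σ(4) · φ(256/4) = 7 · 32 = 224
  d = 8: σ(8) · φ(256/8) = 15 · 16 = 240
  d = 16: σ(16) · φ(256/16) = 31 · 8 = 248
  d = 32: σ(32) · φ(256/32) = 63 · 4 = 252
  d = 64: σ(64) · φ(256/64) = 127 · 2 = 254
  d = 128: σ(128) · φ(256/128) = 255 · 1 = 255
  d = 256: σ(256) · φ(256/256) = 511 · 1 = 511
Summing: (σ * φ)(256) = 128 + 192 + 224 + 240 + 248 + 252 + 254 + 255 + 511 = 2304.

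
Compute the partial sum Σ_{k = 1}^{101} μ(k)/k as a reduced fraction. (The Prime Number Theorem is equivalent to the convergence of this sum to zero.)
Σ μ(k)/k = 823965756623769369265289008893453993/38810394059749560150010552813417893845

Values of μ(k) for 1 ≤ k ≤ 101: μ(1) = 1, μ(2) = -1, μ(3) = -1, μ(5) = -1, μ(6) = 1, μ(7) = -1, μ(10) = 1, μ(11) = -1, μ(13) = -1, μ(14) = 1, μ(15) = 1, μ(17) = -1, μ(19) = -1, μ(21) = 1, μ(22) = 1, μ(23) = -1, μ(26) = 1, μ(29) = -1, μ(30) = -1, μ(31) = -1, μ(33) = 1, μ(34) = 1, μ(35) = 1, μ(37) = -1, μ(38) = 1, μ(39) = 1, μ(41) = -1, μ(42) = -1, μ(43) = -1, μ(46) = 1, μ(47) = -1, μ(51) = 1, μ(53) = -1, μ(55) = 1, μ(57) = 1, μ(58) = 1, μ(59) = -1, μ(61) = -1, μ(62) = 1, μ(65) = 1, μ(66) = -1, μ(67) = -1, μ(69) = 1, μ(70) = -1, μ(71) = -1, μ(73) = -1, μ(74) = 1, μ(77) = 1, μ(78) = -1, μ(79) = -1, μ(82) = 1, μ(83) = -1, μ(85) = 1, μ(86) = 1, μ(87) = 1, μ(89) = -1, μ(91) = 1, μ(93) = 1, μ(94) = 1, μ(95) = 1, μ(97) = -1, μ(101) = -1, with μ = 0 on non-squarefree integers. Summing μ(k)/k for k where μ(k) ≠ 0 gives 823965756623769369265289008893453993/38810394059749560150010552813417893845 ≈ 0.0212. (PNT ⟺ this sum → 0 as n → ∞.)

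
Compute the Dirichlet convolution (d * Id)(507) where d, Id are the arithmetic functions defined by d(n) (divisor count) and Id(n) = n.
(d * Id)(507) = 990

Divisors of 507: [1, 3, 13, 39, 169, 507]. For each d | 507:
  d = 1: d(1) · Id(507/1) = 1 · 507 = 507
  d = 3: d(3) · Id(507/3) = 2 · 169 = 338
  d = 13: d(13) · Id(507/13) = 2 · 39 = 78
  d = 39: d(39) · Id(507/39) = 4 · 13 = 52
  d = 169: d(169) · Id(507/169) = 3 · 3 = 9
  d = 507: d(507) · Id(507/507) = 6 · 1 = 6
Summing: (d * Id)(507) = 507 + 338 + 78 + 52 + 9 + 6 = 990.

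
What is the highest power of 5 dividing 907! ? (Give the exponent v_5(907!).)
v_5(907!) = 225

Legendre's formula: v_p(n!) = Σ_{k ≥ 1} ⌊n / p^k⌋. For p = 5, n = 907, the terms are:
  ⌊907/5^1⌋ = ⌊907/5⌋ = 181
  ⌊907/5^2⌋ = ⌊907/25⌋ = 36
  ⌊907/5^3⌋ = ⌊907/125⌋ = 7
  ⌊907/5^4⌋ = ⌊907/625⌋ = 1
(the next term ⌊907/5^5⌋ = 0, terminating the sum). Summing: v_5(907!) = 181 + 36 + 7 + 1 = 225.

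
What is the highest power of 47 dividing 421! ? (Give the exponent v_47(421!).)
v_47(421!) = 8

Legendre's formula: v_p(n!) = Σ_{k ≥ 1} ⌊n / p^k⌋. For p = 47, n = 421, the terms are:
  ⌊421/47^1⌋ = ⌊421/47⌋ = 8
(the next term ⌊421/47^2⌋ = 0, terminating the sum). Summing: v_47(421!) = 8 = 8.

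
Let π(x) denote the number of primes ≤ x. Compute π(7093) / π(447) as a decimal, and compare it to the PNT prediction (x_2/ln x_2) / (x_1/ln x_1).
π(7093)/π(447) = 909/86 ≈ 10.5698;  PNT prediction ≈ 10.9210.

π(447) = 86 and π(7093) = 909, so π(7093)/π(447) ≈ 10.5698. The PNT-predicted ratio is (7093/ln(7093)) / (447/ln(447)) ≈ 10.9210. The two agree to within a few percent, as expected.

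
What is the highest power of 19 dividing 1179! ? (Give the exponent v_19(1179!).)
v_19(1179!) = 65

Legendre's formula: v_p(n!) = Σ_{k ≥ 1} ⌊n / p^k⌋. For p = 19, n = 1179, the terms are:
  ⌊1179/19^1⌋ = ⌊1179/19⌋ = 62
  ⌊1179/19^2⌋ = ⌊1179/361⌋ = 3
(the next term ⌊1179/19^3⌋ = 0, terminating the sum). Summing: v_19(1179!) = 62 + 3 = 65.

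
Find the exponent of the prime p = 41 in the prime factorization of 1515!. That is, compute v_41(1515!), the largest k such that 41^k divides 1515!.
v_41(1515!) = 36

Legendre's formula: v_p(n!) = Σ_{k ≥ 1} ⌊n / p^k⌋. For p = 41, n = 1515, the terms are:
  ⌊1515/41^1⌋ = ⌊1515/41⌋ = 36
(the next term ⌊1515/41^2⌋ = 0, terminating the sum). Summing: v_41(1515!) = 36 = 36.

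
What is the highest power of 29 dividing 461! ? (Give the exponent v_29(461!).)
v_29(461!) = 15

Legendre's formula: v_p(n!) = Σ_{k ≥ 1} ⌊n / p^k⌋. For p = 29, n = 461, the terms are:
  ⌊461/29^1⌋ = ⌊461/29⌋ = 15
(the next term ⌊461/29^2⌋ = 0, terminating the sum). Summing: v_29(461!) = 15 = 15.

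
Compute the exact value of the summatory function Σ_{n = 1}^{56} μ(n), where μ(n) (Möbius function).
Σ_{n ≤ 56} μ(n) = -2

Compute μ(n) for each 1 ≤ n ≤ 56: μ(1) = 1, μ(2) = -1, μ(3) = -1, μ(4) = 0, μ(5) = -1, μ(6) = 1, μ(7) = -1, μ(8) = 0, μ(9) = 0, μ(10) = 1, μ(11) = -1, μ(12) = 0, μ(13) = -1, μ(14) = 1, μ(15) = 1, μ(16) = 0, μ(17) = -1, μ(18) = 0, μ(19) = -1, μ(20) = 0, μ(21) = 1, μ(22) = 1, μ(23) = -1, μ(24) = 0, μ(25) = 0, μ(26) = 1, μ(27) = 0, μ(28) = 0, μ(29) = -1, μ(30) = -1, μ(31) = -1, μ(32) = 0, μ(33) = 1, μ(34) = 1, μ(35) = 1, μ(36) = 0, μ(37) = -1, μ(38) = 1, μ(39) = 1, μ(40) = 0, μ(41) = -1, μ(42) = -1, μ(43) = -1, μ(44) = 0, μ(45) = 0, μ(46) = 1, μ(47) = -1, μ(48) = 0, μ(49) = 0, μ(50) = 0, μ(51) = 1, μ(52) = 0, μ(53) = -1, μ(54) = 0, μ(55) = 1, μ(56) = 0. Summing all 56 values: -2. (Mertens function M(x) = Σ_{n ≤ x} μ(n); on average M(x) should be small (PNT ⟺ M(x) = o(x)).)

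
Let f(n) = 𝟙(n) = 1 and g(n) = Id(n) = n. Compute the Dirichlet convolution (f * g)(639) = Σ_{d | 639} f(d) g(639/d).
(𝟙 * Id)(639) = 936

Divisors of 639: [1, 3, 9, 71, 213, 639]. For each d | 639:
  d = 1: 𝟙(1) · Id(639/1) = 1 · 639 = 639
  d = 3: 𝟙(3) · Id(639/3) = 1 · 213 = 213
  d = 9: 𝟙(9) · Id(639/9) = 1 · 71 = 71
  d = 71: 𝟙(71) · Id(639/71) = 1 · 9 = 9
  d = 213: 𝟙(213) · Id(639/213) = 1 · 3 = 3
  d = 639: 𝟙(639) · Id(639/639) = 1 · 1 = 1
Summing: (𝟙 * Id)(639) = 639 + 213 + 71 + 9 + 3 + 1 = 936.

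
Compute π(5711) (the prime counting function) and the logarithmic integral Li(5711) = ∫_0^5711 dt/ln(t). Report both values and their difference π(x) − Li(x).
π(5711) = 752;  Li(5711) ≈ 767.10;  π(x) − Li(x) ≈ -15.10.

Direct count of primes ≤ 5711 gives π(5711) = 752. Numerical evaluation of the logarithmic integral gives Li(5711) ≈ 767.10. The difference π(x) − Li(x) ≈ -15.10 is typically negative for small/moderate x (Li(x) overestimates), though Littlewood's theorem shows this sign changes infinitely often.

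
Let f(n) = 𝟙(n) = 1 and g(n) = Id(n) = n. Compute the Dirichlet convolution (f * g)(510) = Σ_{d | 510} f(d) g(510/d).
(𝟙 * Id)(510) = 1296

Divisors of 510: [1, 2, 3, 5, 6, 10, 15, 17, 30, 34, 51, 85, 102, 170, 255, 510]. For each d | 510:
  d = 1: 𝟙(1) · Id(510/1) = 1 · 510 = 510
  d = 2: 𝟙(2) · Id(510/2) = 1 · 255 = 255
  d = 3: 𝟙(3) · Id(510/3) = 1 · 170 = 170
  d = 5: 𝟙(5) · Id(510/5) = 1 · 102 = 102
  d = 6: 𝟙(6) · Id(510/6) = 1 · 85 = 85
  d = 10: 𝟙(10) · Id(510/10) = 1 · 51 = 51
  d = 15: 𝟙(15) · Id(510/15) = 1 · 34 = 34
  d = 17: 𝟙(17) · Id(510/17) = 1 · 30 = 30
  d = 30: 𝟙(30) · Id(510/30) = 1 · 17 = 17
  d = 34: 𝟙(34) · Id(510/34) = 1 · 15 = 15
  d = 51: 𝟙(51) · Id(510/51) = 1 · 10 = 10
  d = 85: 𝟙(85) · Id(510/85) = 1 · 6 = 6
  d = 102: 𝟙(102) · Id(510/102) = 1 · 5 = 5
  d = 170: 𝟙(170) · Id(510/170) = 1 · 3 = 3
  d = 255: 𝟙(255) · Id(510/255) = 1 · 2 = 2
  d = 510: 𝟙(510) · Id(510/510) = 1 · 1 = 1
Summing: (𝟙 * Id)(510) = 510 + 255 + 170 + 102 + 85 + 51 + 34 + 30 + 17 + 15 + 10 + 6 + 5 + 3 + 2 + 1 = 1296.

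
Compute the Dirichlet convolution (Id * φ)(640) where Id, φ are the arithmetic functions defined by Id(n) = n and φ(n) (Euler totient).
(Id * φ)(640) = 5184

Divisors of 640: [1, 2, 4, 5, 8, 10, 16, 20, 32, 40, 64, 80, 128, 160, 320, 640]. For each d | 640:
  d = 1: Id(1) · φ(640/1) = 1 · 256 = 256
  d = 2: Id(2) · φ(640/2) = 2 · 128 = 256
  d = 4: Id(4) · φ(640/4) = 4 · 64 = 256
  d = 5: Id(5) · φ(640/5) = 5 · 64 = 320
  d = 8: Id(8) · φ(640/8) = 8 · 32 = 256
  d = 10: Id(10) · φ(640/10) = 10 · 32 = 320
  d = 16: Id(16) · φ(640/16) = 16 · 16 = 256
  d = 20: Id(20) · φ(640/20) = 20 · 16 = 320
  d = 32: Id(32) · φ(640/32) = 32 · 8 = 256
  d = 40: Id(40) · φ(640/40) = 40 · 8 = 320
  d = 64: Id(64) · φ(640/64) = 64 · 4 = 256
  d = 80: Id(80) · φ(640/80) = 80 · 4 = 320
  d = 128: Id(128) · φ(640/128) = 128 · 4 = 512
  d = 160: Id(160) · φ(640/160) = 160 · 2 = 320
  d = 320: Id(320) · φ(640/320) = 320 · 1 = 320
  d = 640: Id(640) · φ(640/640) = 640 · 1 = 640
Summing: (Id * φ)(640) = 256 + 256 + 256 + 320 + 256 + 320 + 256 + 320 + 256 + 320 + 256 + 320 + 512 + 320 + 320 + 640 = 5184.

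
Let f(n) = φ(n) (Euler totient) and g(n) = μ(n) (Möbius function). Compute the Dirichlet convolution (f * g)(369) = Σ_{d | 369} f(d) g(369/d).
(φ * μ)(369) = 156

Divisors of 369: [1, 3, 9, 41, 123, 369]. For each d | 369:
  d = 1: φ(1) · μ(369/1) = 1 · 0 = 0
  d = 3: φ(3) · μ(369/3) = 2 · 1 = 2
  d = 9: φ(9) · μ(369/9) = 6 · -1 = -6
  d = 41: φ(41) · μ(369/41) = 40 · 0 = 0
  d = 123: φ(123) · μ(369/123) = 80 · -1 = -80
  d = 369: φ(369) · μ(369/369) = 240 · 1 = 240
Summing: (φ * μ)(369) = 0 + 2 + -6 + 0 + -80 + 240 = 156.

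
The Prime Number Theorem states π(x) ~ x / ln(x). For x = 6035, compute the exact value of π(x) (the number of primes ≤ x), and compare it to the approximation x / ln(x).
π(6035) = 786;  x/ln(x) ≈ 693.25;  relative error ≈ 11.80%.

Directly count primes up to 6035: π(6035) = 786. The PNT approximation gives 6035/ln(6035) ≈ 6035/8.70533 ≈ 693.25. Relative error (π(x) − x/ln(x)) / π(x) ≈ 11.80%; the approximation is known to undercount slightly (Li(x) is a better estimate).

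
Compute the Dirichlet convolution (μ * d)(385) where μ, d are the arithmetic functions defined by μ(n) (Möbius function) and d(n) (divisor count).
(μ * d)(385) = 1

Divisors of 385: [1, 5, 7, 11, 35, 55, 77, 385]. For each d | 385:
  d = 1: μ(1) · d(385/1) = 1 · 8 = 8
  d = 5: μ(5) · d(385/5) = -1 · 4 = -4
  d = 7: μ(7) · d(385/7) = -1 · 4 = -4
  d = 11: μ(11) · d(385/11) = -1 · 4 = -4
  d = 35: μ(35) · d(385/35) = 1 · 2 = 2
  d = 55: μ(55) · d(385/55) = 1 · 2 = 2
  d = 77: μ(77) · d(385/77) = 1 · 2 = 2
  d = 385: μ(385) · d(385/385) = -1 · 1 = -1
Summing: (μ * d)(385) = 8 + -4 + -4 + -4 + 2 + 2 + 2 + -1 = 1.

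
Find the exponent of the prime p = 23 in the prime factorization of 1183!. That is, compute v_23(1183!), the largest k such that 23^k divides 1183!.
v_23(1183!) = 53

Legendre's formula: v_p(n!) = Σ_{k ≥ 1} ⌊n / p^k⌋. For p = 23, n = 1183, the terms are:
  ⌊1183/23^1⌋ = ⌊1183/23⌋ = 51
  ⌊1183/23^2⌋ = ⌊1183/529⌋ = 2
(the next term ⌊1183/23^3⌋ = 0, terminating the sum). Summing: v_23(1183!) = 51 + 2 = 53.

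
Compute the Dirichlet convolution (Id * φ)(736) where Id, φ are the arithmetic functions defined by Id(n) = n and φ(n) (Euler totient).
(Id * φ)(736) = 5040

Divisors of 736: [1, 2, 4, 8, 16, 23, 32, 46, 92, 184, 368, 736]. For each d | 736:
  d = 1: Id(1) · φ(736/1) = 1 · 352 = 352
  d = 2: Id(2) · φ(736/2) = 2 · 176 = 352
  d = 4: Id(4) · φ(736/4) = 4 · 88 = 352
  d = 8: Id(8) · φ(736/8) = 8 · 44 = 352
  d = 16: Id(16) · φ(736/16) = 16 · 22 = 352
  d = 23: Id(23) · φ(736/23) = 23 · 16 = 368
  d = 32: Id(32) · φ(736/32) = 32 · 22 = 704
  d = 46: Id(46) · φ(736/46) = 46 · 8 = 368
  d = 92: Id(92) · φ(736/92) = 92 · 4 = 368
  d = 184: Id(184) · φ(736/184) = 184 · 2 = 368
  d = 368: Id(368) · φ(736/368) = 368 · 1 = 368
  d = 736: Id(736) · φ(736/736) = 736 · 1 = 736
Summing: (Id * φ)(736) = 352 + 352 + 352 + 352 + 352 + 368 + 704 + 368 + 368 + 368 + 368 + 736 = 5040.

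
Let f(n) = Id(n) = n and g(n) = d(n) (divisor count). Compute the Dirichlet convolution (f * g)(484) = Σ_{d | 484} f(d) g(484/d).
(Id * d)(484) = 1606

Divisors of 484: [1, 2, 4, 11, 22, 44, 121, 242, 484]. For each d | 484:
  d = 1: Id(1) · d(484/1) = 1 · 9 = 9
  d = 2: Id(2) · d(484/2) = 2 · 6 = 12
  d = 4: Id(4) · d(484/4) = 4 · 3 = 12
  d = 11: Id(11) · d(484/11) = 11 · 6 = 66
  d = 22: Id(22) · d(484/22) = 22 · 4 = 88
  d = 44: Id(44) · d(484/44) = 44 · 2 = 88
  d = 121: Id(121) · d(484/121) = 121 · 3 = 363
  d = 242: Id(242) · d(484/242) = 242 · 2 = 484
  d = 484: Id(484) · d(484/484) = 484 · 1 = 484
Summing: (Id * d)(484) = 9 + 12 + 12 + 66 + 88 + 88 + 363 + 484 + 484 = 1606.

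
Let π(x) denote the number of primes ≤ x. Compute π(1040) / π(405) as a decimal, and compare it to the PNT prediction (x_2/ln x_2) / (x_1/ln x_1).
π(1040)/π(405) = 175/79 ≈ 2.2152;  PNT prediction ≈ 2.2193.

π(405) = 79 and π(1040) = 175, so π(1040)/π(405) ≈ 2.2152. The PNT-predicted ratio is (1040/ln(1040)) / (405/ln(405)) ≈ 2.2193. The two agree to within a few percent, as expected.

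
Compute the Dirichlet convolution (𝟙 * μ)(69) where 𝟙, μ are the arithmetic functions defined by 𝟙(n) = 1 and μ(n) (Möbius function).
(𝟙 * μ)(69) = 0

Divisors of 69: [1, 3, 23, 69]. For each d | 69:
  d = 1: 𝟙(1) · μ(69/1) = 1 · 1 = 1
  d = 3: 𝟙(3) · μ(69/3) = 1 · -1 = -1
  d = 23: 𝟙(23) · μ(69/23) = 1 · -1 = -1
  d = 69: 𝟙(69) · μ(69/69) = 1 · 1 = 1
Summing: (𝟙 * μ)(69) = 1 + -1 + -1 + 1 = 0.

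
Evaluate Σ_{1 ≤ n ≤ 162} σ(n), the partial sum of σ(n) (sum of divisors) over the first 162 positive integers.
Σ_{n ≤ 162} σ(n) = 21709

Compute σ(n) for each 1 ≤ n ≤ 162: σ(1) = 1, σ(2) = 3, σ(3) = 4, σ(4) = 7, σ(5) = 6, σ(6) = 12, σ(7) = 8, σ(8) = 15, σ(9) = 13, σ(10) = 18, σ(11) = 12, σ(12) = 28, σ(13) = 14, σ(14) = 24, σ(15) = 24, σ(16) = 31, σ(17) = 18, σ(18) = 39, σ(19) = 20, σ(20) = 42, σ(21) = 32, σ(22) = 36, σ(23) = 24, σ(24) = 60, σ(25) = 31, σ(26) = 42, σ(27) = 40, σ(28) = 56, σ(29) = 30, σ(30) = 72, σ(31) = 32, σ(32) = 63, σ(33) = 48, σ(34) = 54, σ(35) = 48, σ(36) = 91, σ(37) = 38, σ(38) = 60, σ(39) = 56, σ(40) = 90, σ(41) = 42, σ(42) = 96, σ(43) = 44, σ(44) = 84, σ(45) = 78, σ(46) = 72, σ(47) = 48, σ(48) = 124, σ(49) = 57, σ(50) = 93, σ(51) = 72, σ(52) = 98, σ(53) = 54, σ(54) = 120, σ(55) = 72, σ(56) = 120, σ(57) = 80, σ(58) = 90, σ(59) = 60, σ(60) = 168, σ(61) = 62, σ(62) = 96, σ(63) = 104, σ(64) = 127, σ(65) = 84, σ(66) = 144, σ(67) = 68, σ(68) = 126, σ(69) = 96, σ(70) = 144, σ(71) = 72, σ(72) = 195, σ(73) = 74, σ(74) = 114, σ(75) = 124, σ(76) = 140, σ(77) = 96, σ(78) = 168, σ(79) = 80, σ(80) = 186, σ(81) = 121, σ(82) = 126, σ(83) = 84, σ(84) = 224, σ(85) = 108, σ(86) = 132, σ(87) = 120, σ(88) = 180, σ(89) = 90, σ(90) = 234, σ(91) = 112, σ(92) = 168, σ(93) = 128, σ(94) = 144, σ(95) = 120, σ(96) = 252, σ(97) = 98, σ(98) = 171, σ(99) = 156, σ(100) = 217, σ(101) = 102, σ(102) = 216, σ(103) = 104, σ(104) = 210, σ(105) = 192, σ(106) = 162, σ(107) = 108, σ(108) = 280, σ(109) = 110, σ(110) = 216, σ(111) = 152, σ(112) = 248, σ(113) = 114, σ(114) = 240, σ(115) = 144, σ(116) = 210, σ(117) = 182, σ(118) = 180, σ(119) = 144, σ(120) = 360, σ(121) = 133, σ(122) = 186, σ(123) = 168, σ(124) = 224, σ(125) = 156, σ(126) = 312, σ(127) = 128, σ(128) = 255, σ(129) = 176, σ(130) = 252, σ(131) = 132, σ(132) = 336, σ(133) = 160, σ(134) = 204, σ(135) = 240, σ(136) = 270, σ(137) = 138, σ(138) = 288, σ(139) = 140, σ(140) = 336, σ(141) = 192, σ(142) = 216, σ(143) = 168, σ(144) = 403, σ(145) = 180, σ(146) = 222, σ(147) = 228, σ(148) = 266, σ(149) = 150, σ(150) = 372, σ(151) = 152, σ(152) = 300, σ(153) = 234, σ(154) = 288, σ(155) = 192, σ(156) = 392, σ(157) = 158, σ(158) = 240, σ(159) = 216, σ(160) = 378, σ(161) = 192, σ(162) = 363. Summing all 162 values: 21709. (Average order: Σ_{n ≤ x} σ(n) ~ (π²/12) x². For x = 162, (π²/12)·162² ≈ 21584.82.)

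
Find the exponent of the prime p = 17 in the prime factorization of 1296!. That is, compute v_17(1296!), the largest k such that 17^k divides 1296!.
v_17(1296!) = 80

Legendre's formula: v_p(n!) = Σ_{k ≥ 1} ⌊n / p^k⌋. For p = 17, n = 1296, the terms are:
  ⌊1296/17^1⌋ = ⌊1296/17⌋ = 76
  ⌊1296/17^2⌋ = ⌊1296/289⌋ = 4
(the next term ⌊1296/17^3⌋ = 0, terminating the sum). Summing: v_17(1296!) = 76 + 4 = 80.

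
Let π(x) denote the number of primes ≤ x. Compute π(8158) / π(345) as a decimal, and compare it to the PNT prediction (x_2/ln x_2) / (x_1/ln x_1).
π(8158)/π(345) = 1023/68 ≈ 15.0441;  PNT prediction ≈ 15.3417.

π(345) = 68 and π(8158) = 1023, so π(8158)/π(345) ≈ 15.0441. The PNT-predicted ratio is (8158/ln(8158)) / (345/ln(345)) ≈ 15.3417. The two agree to within a few percent, as expected.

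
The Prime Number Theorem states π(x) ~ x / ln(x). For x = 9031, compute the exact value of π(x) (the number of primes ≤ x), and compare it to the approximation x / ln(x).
π(9031) = 1122;  x/ln(x) ≈ 991.50;  relative error ≈ 11.63%.

Directly count primes up to 9031: π(9031) = 1122. The PNT approximation gives 9031/ln(9031) ≈ 9031/9.10842 ≈ 991.50. Relative error (π(x) − x/ln(x)) / π(x) ≈ 11.63%; the approximation is known to undercount slightly (Li(x) is a better estimate).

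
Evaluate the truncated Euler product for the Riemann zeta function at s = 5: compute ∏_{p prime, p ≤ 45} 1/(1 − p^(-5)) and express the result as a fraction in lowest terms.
∏ = 1572482291224969810929353517600303098269844539827384419450979869/1516482033755337998564749447506198249900022724140786873799147520

The primes p ≤ 45 are [2, 3, 5, 7, 11, 13, 17, 19, 23, 29, 31, 37, 41, 43]. For each prime, (1 − 1/p^5)^(-1) = p^5 / (p^5 − 1). The product is (1 − 1/2^5)^(-1), (1 − 1/3^5)^(-1), (1 − 1/5^5)^(-1), (1 − 1/7^5)^(-1), (1 − 1/11^5)^(-1), (1 − 1/13^5)^(-1), (1 − 1/17^5)^(-1), (1 − 1/19^5)^(-1), (1 − 1/23^5)^(-1), (1 − 1/29^5)^(-1), (1 − 1/31^5)^(-1), (1 − 1/37^5)^(-1), (1 − 1/41^5)^(-1), (1 − 1/43^5)^(-1) = ∏ p^5 / (p^5 − 1) = 1572482291224969810929353517600303098269844539827384419450979869/1516482033755337998564749447506198249900022724140786873799147520.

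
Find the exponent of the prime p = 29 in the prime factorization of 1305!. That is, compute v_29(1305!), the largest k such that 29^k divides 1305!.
v_29(1305!) = 46

Legendre's formula: v_p(n!) = Σ_{k ≥ 1} ⌊n / p^k⌋. For p = 29, n = 1305, the terms are:
  ⌊1305/29^1⌋ = ⌊1305/29⌋ = 45
  ⌊1305/29^2⌋ = ⌊1305/841⌋ = 1
(the next term ⌊1305/29^3⌋ = 0, terminating the sum). Summing: v_29(1305!) = 45 + 1 = 46.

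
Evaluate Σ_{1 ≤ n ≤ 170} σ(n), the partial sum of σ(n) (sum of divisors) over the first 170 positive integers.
Σ_{n ≤ 170} σ(n) = 23862

Compute σ(n) for each 1 ≤ n ≤ 170: σ(1) = 1, σ(2) = 3, σ(3) = 4, σ(4) = 7, σ(5) = 6, σ(6) = 12, σ(7) = 8, σ(8) = 15, σ(9) = 13, σ(10) = 18, σ(11) = 12, σ(12) = 28, σ(13) = 14, σ(14) = 24, σ(15) = 24, σ(16) = 31, σ(17) = 18, σ(18) = 39, σ(19) = 20, σ(20) = 42, σ(21) = 32, σ(22) = 36, σ(23) = 24, σ(24) = 60, σ(25) = 31, σ(26) = 42, σ(27) = 40, σ(28) = 56, σ(29) = 30, σ(30) = 72, σ(31) = 32, σ(32) = 63, σ(33) = 48, σ(34) = 54, σ(35) = 48, σ(36) = 91, σ(37) = 38, σ(38) = 60, σ(39) = 56, σ(40) = 90, σ(41) = 42, σ(42) = 96, σ(43) = 44, σ(44) = 84, σ(45) = 78, σ(46) = 72, σ(47) = 48, σ(48) = 124, σ(49) = 57, σ(50) = 93, σ(51) = 72, σ(52) = 98, σ(53) = 54, σ(54) = 120, σ(55) = 72, σ(56) = 120, σ(57) = 80, σ(58) = 90, σ(59) = 60, σ(60) = 168, σ(61) = 62, σ(62) = 96, σ(63) = 104, σ(64) = 127, σ(65) = 84, σ(66) = 144, σ(67) = 68, σ(68) = 126, σ(69) = 96, σ(70) = 144, σ(71) = 72, σ(72) = 195, σ(73) = 74, σ(74) = 114, σ(75) = 124, σ(76) = 140, σ(77) = 96, σ(78) = 168, σ(79) = 80, σ(80) = 186, σ(81) = 121, σ(82) = 126, σ(83) = 84, σ(84) = 224, σ(85) = 108, σ(86) = 132, σ(87) = 120, σ(88) = 180, σ(89) = 90, σ(90) = 234, σ(91) = 112, σ(92) = 168, σ(93) = 128, σ(94) = 144, σ(95) = 120, σ(96) = 252, σ(97) = 98, σ(98) = 171, σ(99) = 156, σ(100) = 217, σ(101) = 102, σ(102) = 216, σ(103) = 104, σ(104) = 210, σ(105) = 192, σ(106) = 162, σ(107) = 108, σ(108) = 280, σ(109) = 110, σ(110) = 216, σ(111) = 152, σ(112) = 248, σ(113) = 114, σ(114) = 240, σ(115) = 144, σ(116) = 210, σ(117) = 182, σ(118) = 180, σ(119) = 144, σ(120) = 360, σ(121) = 133, σ(122) = 186, σ(123) = 168, σ(124) = 224, σ(125) = 156, σ(126) = 312, σ(127) = 128, σ(128) = 255, σ(129) = 176, σ(130) = 252, σ(131) = 132, σ(132) = 336, σ(133) = 160, σ(134) = 204, σ(135) = 240, σ(136) = 270, σ(137) = 138, σ(138) = 288, σ(139) = 140, σ(140) = 336, σ(141) = 192, σ(142) = 216, σ(143) = 168, σ(144) = 403, σ(145) = 180, σ(146) = 222, σ(147) = 228, σ(148) = 266, σ(149) = 150, σ(150) = 372, σ(151) = 152, σ(152) = 300, σ(153) = 234, σ(154) = 288, σ(155) = 192, σ(156) = 392, σ(157) = 158, σ(158) = 240, σ(159) = 216, σ(160) = 378, σ(161) = 192, σ(162) = 363, σ(163) = 164, σ(164) = 294, σ(165) = 288, σ(166) = 252, σ(167) = 168, σ(168) = 480, σ(169) = 183, σ(170) = 324. Summing all 170 values: 23862. (Average order: Σ_{n ≤ x} σ(n) ~ (π²/12) x². For x = 170, (π²/12)·170² ≈ 23769.30.)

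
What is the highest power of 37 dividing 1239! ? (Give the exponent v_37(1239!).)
v_37(1239!) = 33

Legendre's formula: v_p(n!) = Σ_{k ≥ 1} ⌊n / p^k⌋. For p = 37, n = 1239, the terms are:
  ⌊1239/37^1⌋ = ⌊1239/37⌋ = 33
(the next term ⌊1239/37^2⌋ = 0, terminating the sum). Summing: v_37(1239!) = 33 = 33.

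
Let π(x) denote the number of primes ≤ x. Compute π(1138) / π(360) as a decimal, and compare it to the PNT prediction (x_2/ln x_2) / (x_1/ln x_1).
π(1138)/π(360) = 189/72 ≈ 2.6250;  PNT prediction ≈ 2.6441.

π(360) = 72 and π(1138) = 189, so π(1138)/π(360) ≈ 2.6250. The PNT-predicted ratio is (1138/ln(1138)) / (360/ln(360)) ≈ 2.6441. The two agree to within a few percent, as expected.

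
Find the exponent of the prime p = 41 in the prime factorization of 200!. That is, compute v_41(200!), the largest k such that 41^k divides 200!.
v_41(200!) = 4

Legendre's formula: v_p(n!) = Σ_{k ≥ 1} ⌊n / p^k⌋. For p = 41, n = 200, the terms are:
  ⌊200/41^1⌋ = ⌊200/41⌋ = 4
(the next term ⌊200/41^2⌋ = 0, terminating the sum). Summing: v_41(200!) = 4 = 4.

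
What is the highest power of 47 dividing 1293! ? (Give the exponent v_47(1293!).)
v_47(1293!) = 27

Legendre's formula: v_p(n!) = Σ_{k ≥ 1} ⌊n / p^k⌋. For p = 47, n = 1293, the terms are:
  ⌊1293/47^1⌋ = ⌊1293/47⌋ = 27
(the next term ⌊1293/47^2⌋ = 0, terminating the sum). Summing: v_47(1293!) = 27 = 27.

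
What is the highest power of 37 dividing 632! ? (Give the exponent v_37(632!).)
v_37(632!) = 17

Legendre's formula: v_p(n!) = Σ_{k ≥ 1} ⌊n / p^k⌋. For p = 37, n = 632, the terms are:
  ⌊632/37^1⌋ = ⌊632/37⌋ = 17
(the next term ⌊632/37^2⌋ = 0, terminating the sum). Summing: v_37(632!) = 17 = 17.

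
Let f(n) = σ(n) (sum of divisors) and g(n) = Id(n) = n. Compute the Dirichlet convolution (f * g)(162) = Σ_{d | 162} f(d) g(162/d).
(σ * Id)(162) = 2735

Divisors of 162: [1, 2, 3, 6, 9, 18, 27, 54, 81, 162]. For each d | 162:
  d = 1: σ(1) · Id(162/1) = 1 · 162 = 162
  d = 2: σ(2) · Id(162/2) = 3 · 81 = 243
  d = 3: σ(3) · Id(162/3) = 4 · 54 = 216
  d = 6: σ(6) · Id(162/6) = 12 · 27 = 324
  d = 9: σ(9) · Id(162/9) = 13 · 18 = 234
  d = 18: σ(18) · Id(162/18) = 39 · 9 = 351
  d = 27: σ(27) · Id(162/27) = 40 · 6 = 240
  d = 54: σ(54) · Id(162/54) = 120 · 3 = 360
  d = 81: σ(81) · Id(162/81) = 121 · 2 = 242
  d = 162: σ(162) · Id(162/162) = 363 · 1 = 363
Summing: (σ * Id)(162) = 162 + 243 + 216 + 324 + 234 + 351 + 240 + 360 + 242 + 363 = 2735.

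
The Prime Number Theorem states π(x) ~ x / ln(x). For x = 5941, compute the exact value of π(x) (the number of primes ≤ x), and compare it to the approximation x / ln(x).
π(5941) = 780;  x/ln(x) ≈ 683.69;  relative error ≈ 12.35%.

Directly count primes up to 5941: π(5941) = 780. The PNT approximation gives 5941/ln(5941) ≈ 5941/8.68963 ≈ 683.69. Relative error (π(x) − x/ln(x)) / π(x) ≈ 12.35%; the approximation is known to undercount slightly (Li(x) is a better estimate).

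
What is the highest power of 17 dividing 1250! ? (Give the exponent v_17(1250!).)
v_17(1250!) = 77

Legendre's formula: v_p(n!) = Σ_{k ≥ 1} ⌊n / p^k⌋. For p = 17, n = 1250, the terms are:
  ⌊1250/17^1⌋ = ⌊1250/17⌋ = 73
  ⌊1250/17^2⌋ = ⌊1250/289⌋ = 4
(the next term ⌊1250/17^3⌋ = 0, terminating the sum). Summing: v_17(1250!) = 73 + 4 = 77.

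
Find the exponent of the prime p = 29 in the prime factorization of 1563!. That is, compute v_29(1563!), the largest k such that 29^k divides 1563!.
v_29(1563!) = 54

Legendre's formula: v_p(n!) = Σ_{k ≥ 1} ⌊n / p^k⌋. For p = 29, n = 1563, the terms are:
  ⌊1563/29^1⌋ = ⌊1563/29⌋ = 53
  ⌊1563/29^2⌋ = ⌊1563/841⌋ = 1
(the next term ⌊1563/29^3⌋ = 0, terminating the sum). Summing: v_29(1563!) = 53 + 1 = 54.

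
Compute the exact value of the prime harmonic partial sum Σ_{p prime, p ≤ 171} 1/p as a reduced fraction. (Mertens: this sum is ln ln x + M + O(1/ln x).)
Σ 1/p = 1840793455149223796977553240989608507934961889604586193282330007699/962947420735983927056946215901134429196419130606213075415963491270

π(171) = 39, so the primes ≤ 171 are [2, 3, 5, 7, 11, 13, 17, 19, 23, 29, 31, 37, 41, 43, 47, 53, 59, 61, 67, 71, 73, 79, 83, 89, 97, 101, 103, 107, 109, 113, 127, 131, 137, 139, 149, 151, 157, 163, 167]. Summing 1/p over these primes: 1840793455149223796977553240989608507934961889604586193282330007699/962947420735983927056946215901134429196419130606213075415963491270 ≈ 1.9116. Mertens estimate ln ln(171) + 0.2615 ≈ 1.8989.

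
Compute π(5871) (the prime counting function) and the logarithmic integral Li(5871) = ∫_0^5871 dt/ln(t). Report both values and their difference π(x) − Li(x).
π(5871) = 773;  Li(5871) ≈ 785.57;  π(x) − Li(x) ≈ -12.57.

Direct count of primes ≤ 5871 gives π(5871) = 773. Numerical evaluation of the logarithmic integral gives Li(5871) ≈ 785.57. The difference π(x) − Li(x) ≈ -12.57 is typically negative for small/moderate x (Li(x) overestimates), though Littlewood's theorem shows this sign changes infinitely often.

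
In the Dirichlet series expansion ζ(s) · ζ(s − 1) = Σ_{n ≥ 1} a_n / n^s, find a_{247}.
σ(247) = 280

In the product (Σ m^0/m^s)(Σ k / k^s) = Σ (Σ_{d | n} d) / n^s, the coefficient of 1/n^s is σ(n) = Σ_{d | n} d. For n = 247, divisors are [1, 13, 19, 247]; summing: σ(247) = 280.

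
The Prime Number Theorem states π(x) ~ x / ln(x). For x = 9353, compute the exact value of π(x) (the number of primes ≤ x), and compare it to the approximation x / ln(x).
π(9353) = 1158;  x/ln(x) ≈ 1022.92;  relative error ≈ 11.67%.

Directly count primes up to 9353: π(9353) = 1158. The PNT approximation gives 9353/ln(9353) ≈ 9353/9.14345 ≈ 1022.92. Relative error (π(x) − x/ln(x)) / π(x) ≈ 11.67%; the approximation is known to undercount slightly (Li(x) is a better estimate).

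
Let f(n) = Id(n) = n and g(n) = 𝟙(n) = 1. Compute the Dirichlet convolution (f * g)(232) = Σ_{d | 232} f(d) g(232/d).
(Id * 𝟙)(232) = 450

Divisors of 232: [1, 2, 4, 8, 29, 58, 116, 232]. For each d | 232:
  d = 1: Id(1) · 𝟙(232/1) = 1 · 1 = 1
  d = 2: Id(2) · 𝟙(232/2) = 2 · 1 = 2
  d = 4: Id(4) · 𝟙(232/4) = 4 · 1 = 4
  d = 8: Id(8) · 𝟙(232/8) = 8 · 1 = 8
  d = 29: Id(29) · 𝟙(232/29) = 29 · 1 = 29
  d = 58: Id(58) · 𝟙(232/58) = 58 · 1 = 58
  d = 116: Id(116) · 𝟙(232/116) = 116 · 1 = 116
  d = 232: Id(232) · 𝟙(232/232) = 232 · 1 = 232
Summing: (Id * 𝟙)(232) = 1 + 2 + 4 + 8 + 29 + 58 + 116 + 232 = 450.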